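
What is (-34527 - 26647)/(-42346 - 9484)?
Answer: 419/355 ≈ 1.1803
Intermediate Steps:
(-34527 - 26647)/(-42346 - 9484) = -61174/(-51830) = -61174*(-1/51830) = 419/355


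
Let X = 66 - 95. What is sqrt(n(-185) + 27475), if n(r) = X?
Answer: sqrt(27446) ≈ 165.67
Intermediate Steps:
X = -29
n(r) = -29
sqrt(n(-185) + 27475) = sqrt(-29 + 27475) = sqrt(27446)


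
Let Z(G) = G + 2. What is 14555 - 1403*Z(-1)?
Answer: 13152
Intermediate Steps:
Z(G) = 2 + G
14555 - 1403*Z(-1) = 14555 - 1403*(2 - 1) = 14555 - 1403 = 13152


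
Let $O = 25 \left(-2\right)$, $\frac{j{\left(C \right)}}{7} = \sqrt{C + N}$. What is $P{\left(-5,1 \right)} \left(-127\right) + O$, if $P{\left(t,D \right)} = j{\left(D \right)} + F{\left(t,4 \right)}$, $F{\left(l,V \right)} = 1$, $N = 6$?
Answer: $-177 - 889 \sqrt{7} \approx -2529.1$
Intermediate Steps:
$j{\left(C \right)} = 7 \sqrt{6 + C}$ ($j{\left(C \right)} = 7 \sqrt{C + 6} = 7 \sqrt{6 + C}$)
$P{\left(t,D \right)} = 1 + 7 \sqrt{6 + D}$ ($P{\left(t,D \right)} = 7 \sqrt{6 + D} + 1 = 1 + 7 \sqrt{6 + D}$)
$O = -50$
$P{\left(-5,1 \right)} \left(-127\right) + O = \left(1 + 7 \sqrt{6 + 1}\right) \left(-127\right) - 50 = \left(1 + 7 \sqrt{7}\right) \left(-127\right) - 50 = \left(-127 - 889 \sqrt{7}\right) - 50 = -177 - 889 \sqrt{7}$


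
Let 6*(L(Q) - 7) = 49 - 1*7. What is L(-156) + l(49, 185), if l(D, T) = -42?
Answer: -28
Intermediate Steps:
L(Q) = 14 (L(Q) = 7 + (49 - 1*7)/6 = 7 + (49 - 7)/6 = 7 + (⅙)*42 = 7 + 7 = 14)
L(-156) + l(49, 185) = 14 - 42 = -28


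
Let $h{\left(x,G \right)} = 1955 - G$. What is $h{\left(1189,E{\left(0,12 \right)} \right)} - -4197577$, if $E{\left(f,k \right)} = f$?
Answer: $4199532$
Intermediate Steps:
$h{\left(1189,E{\left(0,12 \right)} \right)} - -4197577 = \left(1955 - 0\right) - -4197577 = \left(1955 + 0\right) + 4197577 = 1955 + 4197577 = 4199532$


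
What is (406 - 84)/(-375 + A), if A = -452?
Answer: -322/827 ≈ -0.38936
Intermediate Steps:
(406 - 84)/(-375 + A) = (406 - 84)/(-375 - 452) = 322/(-827) = 322*(-1/827) = -322/827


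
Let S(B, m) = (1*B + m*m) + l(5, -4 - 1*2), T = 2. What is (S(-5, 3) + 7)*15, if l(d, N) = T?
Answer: 195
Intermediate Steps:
l(d, N) = 2
S(B, m) = 2 + B + m² (S(B, m) = (1*B + m*m) + 2 = (B + m²) + 2 = 2 + B + m²)
(S(-5, 3) + 7)*15 = ((2 - 5 + 3²) + 7)*15 = ((2 - 5 + 9) + 7)*15 = (6 + 7)*15 = 13*15 = 195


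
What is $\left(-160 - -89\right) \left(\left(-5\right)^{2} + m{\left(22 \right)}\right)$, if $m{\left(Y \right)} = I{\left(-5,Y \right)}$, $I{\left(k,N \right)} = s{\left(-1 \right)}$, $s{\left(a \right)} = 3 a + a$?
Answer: $-1491$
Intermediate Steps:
$s{\left(a \right)} = 4 a$
$I{\left(k,N \right)} = -4$ ($I{\left(k,N \right)} = 4 \left(-1\right) = -4$)
$m{\left(Y \right)} = -4$
$\left(-160 - -89\right) \left(\left(-5\right)^{2} + m{\left(22 \right)}\right) = \left(-160 - -89\right) \left(\left(-5\right)^{2} - 4\right) = \left(-160 + 89\right) \left(25 - 4\right) = \left(-71\right) 21 = -1491$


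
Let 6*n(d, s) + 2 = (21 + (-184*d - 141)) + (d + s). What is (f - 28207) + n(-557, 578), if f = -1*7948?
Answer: -38181/2 ≈ -19091.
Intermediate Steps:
f = -7948
n(d, s) = -61/3 - 61*d/2 + s/6 (n(d, s) = -⅓ + ((21 + (-184*d - 141)) + (d + s))/6 = -⅓ + ((21 + (-141 - 184*d)) + (d + s))/6 = -⅓ + ((-120 - 184*d) + (d + s))/6 = -⅓ + (-120 + s - 183*d)/6 = -⅓ + (-20 - 61*d/2 + s/6) = -61/3 - 61*d/2 + s/6)
(f - 28207) + n(-557, 578) = (-7948 - 28207) + (-61/3 - 61/2*(-557) + (⅙)*578) = -36155 + (-61/3 + 33977/2 + 289/3) = -36155 + 34129/2 = -38181/2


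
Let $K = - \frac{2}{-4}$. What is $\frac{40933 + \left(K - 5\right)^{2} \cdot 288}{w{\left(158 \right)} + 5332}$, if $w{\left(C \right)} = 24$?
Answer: $\frac{46765}{5356} \approx 8.7313$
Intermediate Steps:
$K = \frac{1}{2}$ ($K = \left(-2\right) \left(- \frac{1}{4}\right) = \frac{1}{2} \approx 0.5$)
$\frac{40933 + \left(K - 5\right)^{2} \cdot 288}{w{\left(158 \right)} + 5332} = \frac{40933 + \left(\frac{1}{2} - 5\right)^{2} \cdot 288}{24 + 5332} = \frac{40933 + \left(- \frac{9}{2}\right)^{2} \cdot 288}{5356} = \left(40933 + \frac{81}{4} \cdot 288\right) \frac{1}{5356} = \left(40933 + 5832\right) \frac{1}{5356} = 46765 \cdot \frac{1}{5356} = \frac{46765}{5356}$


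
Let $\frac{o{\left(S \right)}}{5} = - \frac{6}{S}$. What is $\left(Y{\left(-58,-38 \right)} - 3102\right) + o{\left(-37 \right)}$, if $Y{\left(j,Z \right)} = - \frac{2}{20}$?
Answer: $- \frac{1147477}{370} \approx -3101.3$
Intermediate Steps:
$o{\left(S \right)} = - \frac{30}{S}$ ($o{\left(S \right)} = 5 \left(- \frac{6}{S}\right) = - \frac{30}{S}$)
$Y{\left(j,Z \right)} = - \frac{1}{10}$ ($Y{\left(j,Z \right)} = \left(-2\right) \frac{1}{20} = - \frac{1}{10}$)
$\left(Y{\left(-58,-38 \right)} - 3102\right) + o{\left(-37 \right)} = \left(- \frac{1}{10} - 3102\right) - \frac{30}{-37} = - \frac{31021}{10} - - \frac{30}{37} = - \frac{31021}{10} + \frac{30}{37} = - \frac{1147477}{370}$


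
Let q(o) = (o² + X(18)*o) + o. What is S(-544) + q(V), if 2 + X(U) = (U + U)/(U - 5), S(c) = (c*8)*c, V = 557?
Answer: 34823392/13 ≈ 2.6787e+6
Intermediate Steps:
S(c) = 8*c² (S(c) = (8*c)*c = 8*c²)
X(U) = -2 + 2*U/(-5 + U) (X(U) = -2 + (U + U)/(U - 5) = -2 + (2*U)/(-5 + U) = -2 + 2*U/(-5 + U))
q(o) = o² + 23*o/13 (q(o) = (o² + (10/(-5 + 18))*o) + o = (o² + (10/13)*o) + o = (o² + (10*(1/13))*o) + o = (o² + 10*o/13) + o = o² + 23*o/13)
S(-544) + q(V) = 8*(-544)² + (1/13)*557*(23 + 13*557) = 8*295936 + (1/13)*557*(23 + 7241) = 2367488 + (1/13)*557*7264 = 2367488 + 4046048/13 = 34823392/13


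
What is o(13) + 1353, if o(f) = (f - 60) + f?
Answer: 1319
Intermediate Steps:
o(f) = -60 + 2*f (o(f) = (-60 + f) + f = -60 + 2*f)
o(13) + 1353 = (-60 + 2*13) + 1353 = (-60 + 26) + 1353 = -34 + 1353 = 1319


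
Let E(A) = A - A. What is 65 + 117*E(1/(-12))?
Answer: 65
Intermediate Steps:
E(A) = 0
65 + 117*E(1/(-12)) = 65 + 117*0 = 65 + 0 = 65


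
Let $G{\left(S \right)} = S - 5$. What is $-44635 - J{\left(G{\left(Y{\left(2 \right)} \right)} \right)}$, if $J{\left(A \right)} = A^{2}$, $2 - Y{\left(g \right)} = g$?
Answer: $-44660$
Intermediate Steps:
$Y{\left(g \right)} = 2 - g$
$G{\left(S \right)} = -5 + S$
$-44635 - J{\left(G{\left(Y{\left(2 \right)} \right)} \right)} = -44635 - \left(-5 + \left(2 - 2\right)\right)^{2} = -44635 - \left(-5 + 0\right)^{2} = -44635 - \left(-5\right)^{2} = -44635 - 25 = -44660$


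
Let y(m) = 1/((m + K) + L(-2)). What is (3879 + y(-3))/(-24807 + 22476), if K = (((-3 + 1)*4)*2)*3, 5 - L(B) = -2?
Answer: -170675/102564 ≈ -1.6641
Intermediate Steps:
L(B) = 7 (L(B) = 5 - 1*(-2) = 5 + 2 = 7)
K = -48 (K = (-2*4*2)*3 = -8*2*3 = -16*3 = -48)
y(m) = 1/(-41 + m) (y(m) = 1/((m - 48) + 7) = 1/((-48 + m) + 7) = 1/(-41 + m))
(3879 + y(-3))/(-24807 + 22476) = (3879 + 1/(-41 - 3))/(-24807 + 22476) = (3879 + 1/(-44))/(-2331) = (3879 - 1/44)*(-1/2331) = (170675/44)*(-1/2331) = -170675/102564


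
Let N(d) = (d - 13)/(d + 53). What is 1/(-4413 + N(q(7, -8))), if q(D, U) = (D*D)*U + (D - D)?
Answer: -113/498534 ≈ -0.00022666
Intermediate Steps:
q(D, U) = U*D² (q(D, U) = D²*U + 0 = U*D² + 0 = U*D²)
N(d) = (-13 + d)/(53 + d)
1/(-4413 + N(q(7, -8))) = 1/(-4413 + (-13 - 8*7²)/(53 - 8*7²)) = 1/(-4413 + (-13 - 8*49)/(53 - 8*49)) = 1/(-4413 + (-13 - 392)/(53 - 392)) = 1/(-4413 - 405/(-339)) = 1/(-4413 - 1/339*(-405)) = 1/(-4413 + 135/113) = 1/(-498534/113) = -113/498534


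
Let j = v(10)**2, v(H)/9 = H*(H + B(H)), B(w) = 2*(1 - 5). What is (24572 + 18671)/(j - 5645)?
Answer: 43243/26755 ≈ 1.6163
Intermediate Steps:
B(w) = -8 (B(w) = 2*(-4) = -8)
v(H) = 9*H*(-8 + H) (v(H) = 9*(H*(H - 8)) = 9*(H*(-8 + H)) = 9*H*(-8 + H))
j = 32400 (j = (9*10*(-8 + 10))**2 = (9*10*2)**2 = 180**2 = 32400)
(24572 + 18671)/(j - 5645) = (24572 + 18671)/(32400 - 5645) = 43243/26755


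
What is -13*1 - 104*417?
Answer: -43381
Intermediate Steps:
-13*1 - 104*417 = -13 - 43368 = -43381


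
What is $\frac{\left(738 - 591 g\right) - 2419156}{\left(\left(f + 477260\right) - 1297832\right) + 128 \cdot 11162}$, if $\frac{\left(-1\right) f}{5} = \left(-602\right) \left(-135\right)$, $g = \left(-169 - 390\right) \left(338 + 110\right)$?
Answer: $\frac{72793447}{100907} \approx 721.39$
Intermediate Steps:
$g = -250432$ ($g = \left(-559\right) 448 = -250432$)
$f = -406350$ ($f = - 5 \left(\left(-602\right) \left(-135\right)\right) = \left(-5\right) 81270 = -406350$)
$\frac{\left(738 - 591 g\right) - 2419156}{\left(\left(f + 477260\right) - 1297832\right) + 128 \cdot 11162} = \frac{\left(738 - -148005312\right) - 2419156}{\left(\left(-406350 + 477260\right) - 1297832\right) + 128 \cdot 11162} = \frac{\left(738 + 148005312\right) - 2419156}{\left(70910 - 1297832\right) + 1428736} = \frac{148006050 - 2419156}{-1226922 + 1428736} = \frac{145586894}{201814} = 145586894 \cdot \frac{1}{201814} = \frac{72793447}{100907}$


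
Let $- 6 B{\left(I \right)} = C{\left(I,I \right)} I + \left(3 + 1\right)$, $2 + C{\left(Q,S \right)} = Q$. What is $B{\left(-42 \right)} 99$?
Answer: $-30558$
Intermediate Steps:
$C{\left(Q,S \right)} = -2 + Q$
$B{\left(I \right)} = - \frac{2}{3} - \frac{I \left(-2 + I\right)}{6}$ ($B{\left(I \right)} = - \frac{\left(-2 + I\right) I + \left(3 + 1\right)}{6} = - \frac{I \left(-2 + I\right) + 4}{6} = - \frac{4 + I \left(-2 + I\right)}{6} = - \frac{2}{3} - \frac{I \left(-2 + I\right)}{6}$)
$B{\left(-42 \right)} 99 = \left(- \frac{2}{3} - - 7 \left(-2 - 42\right)\right) 99 = \left(- \frac{2}{3} - \left(-7\right) \left(-44\right)\right) 99 = \left(- \frac{2}{3} - 308\right) 99 = \left(- \frac{926}{3}\right) 99 = -30558$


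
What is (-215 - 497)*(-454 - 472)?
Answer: 659312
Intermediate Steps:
(-215 - 497)*(-454 - 472) = -712*(-926) = 659312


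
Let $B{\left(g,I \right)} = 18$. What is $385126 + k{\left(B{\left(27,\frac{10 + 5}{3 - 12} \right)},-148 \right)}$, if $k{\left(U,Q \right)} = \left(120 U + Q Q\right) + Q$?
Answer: $409042$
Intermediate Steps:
$k{\left(U,Q \right)} = Q + Q^{2} + 120 U$ ($k{\left(U,Q \right)} = \left(120 U + Q^{2}\right) + Q = \left(Q^{2} + 120 U\right) + Q = Q + Q^{2} + 120 U$)
$385126 + k{\left(B{\left(27,\frac{10 + 5}{3 - 12} \right)},-148 \right)} = 385126 + \left(-148 + \left(-148\right)^{2} + 120 \cdot 18\right) = 385126 + \left(-148 + 21904 + 2160\right) = 385126 + 23916 = 409042$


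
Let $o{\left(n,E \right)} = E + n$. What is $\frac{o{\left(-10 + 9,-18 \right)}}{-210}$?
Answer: $\frac{19}{210} \approx 0.090476$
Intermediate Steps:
$\frac{o{\left(-10 + 9,-18 \right)}}{-210} = \frac{-18 + \left(-10 + 9\right)}{-210} = \left(-18 - 1\right) \left(- \frac{1}{210}\right) = \left(-19\right) \left(- \frac{1}{210}\right) = \frac{19}{210}$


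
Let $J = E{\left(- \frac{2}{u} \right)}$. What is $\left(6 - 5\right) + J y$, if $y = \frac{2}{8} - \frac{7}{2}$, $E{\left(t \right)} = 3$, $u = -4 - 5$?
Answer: $- \frac{35}{4} \approx -8.75$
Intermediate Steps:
$u = -9$ ($u = -4 - 5 = -9$)
$J = 3$
$y = - \frac{13}{4}$ ($y = 2 \cdot \frac{1}{8} - \frac{7}{2} = \frac{1}{4} - \frac{7}{2} = - \frac{13}{4} \approx -3.25$)
$\left(6 - 5\right) + J y = \left(6 - 5\right) + 3 \left(- \frac{13}{4}\right) = 1 - \frac{39}{4} = - \frac{35}{4}$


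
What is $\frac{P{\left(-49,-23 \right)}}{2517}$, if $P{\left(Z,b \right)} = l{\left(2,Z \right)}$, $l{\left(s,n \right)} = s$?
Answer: $\frac{2}{2517} \approx 0.0007946$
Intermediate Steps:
$P{\left(Z,b \right)} = 2$
$\frac{P{\left(-49,-23 \right)}}{2517} = \frac{2}{2517}$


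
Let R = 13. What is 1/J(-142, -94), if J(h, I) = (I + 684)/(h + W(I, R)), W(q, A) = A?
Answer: -129/590 ≈ -0.21864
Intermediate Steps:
J(h, I) = (684 + I)/(13 + h) (J(h, I) = (I + 684)/(h + 13) = (684 + I)/(13 + h))
1/J(-142, -94) = 1/((684 - 94)/(13 - 142)) = 1/(590/(-129)) = 1/(-1/129*590) = 1/(-590/129) = -129/590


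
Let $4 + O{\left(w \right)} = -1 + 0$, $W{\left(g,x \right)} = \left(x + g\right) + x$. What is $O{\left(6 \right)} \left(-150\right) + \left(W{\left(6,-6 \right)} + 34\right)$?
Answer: $778$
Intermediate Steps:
$W{\left(g,x \right)} = g + 2 x$ ($W{\left(g,x \right)} = \left(g + x\right) + x = g + 2 x$)
$O{\left(w \right)} = -5$ ($O{\left(w \right)} = -4 + \left(-1 + 0\right) = -4 - 1 = -5$)
$O{\left(6 \right)} \left(-150\right) + \left(W{\left(6,-6 \right)} + 34\right) = \left(-5\right) \left(-150\right) + \left(\left(6 + 2 \left(-6\right)\right) + 34\right) = 750 + \left(\left(6 - 12\right) + 34\right) = 750 + \left(-6 + 34\right) = 750 + 28 = 778$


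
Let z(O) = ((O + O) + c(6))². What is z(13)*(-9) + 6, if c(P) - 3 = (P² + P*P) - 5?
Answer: -82938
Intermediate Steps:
c(P) = -2 + 2*P² (c(P) = 3 + ((P² + P*P) - 5) = 3 + ((P² + P²) - 5) = 3 + (2*P² - 5) = 3 + (-5 + 2*P²) = -2 + 2*P²)
z(O) = (70 + 2*O)² (z(O) = ((O + O) + (-2 + 2*6²))² = (2*O + (-2 + 2*36))² = (2*O + (-2 + 72))² = (2*O + 70)² = (70 + 2*O)²)
z(13)*(-9) + 6 = (4*(35 + 13)²)*(-9) + 6 = (4*48²)*(-9) + 6 = (4*2304)*(-9) + 6 = 9216*(-9) + 6 = -82944 + 6 = -82938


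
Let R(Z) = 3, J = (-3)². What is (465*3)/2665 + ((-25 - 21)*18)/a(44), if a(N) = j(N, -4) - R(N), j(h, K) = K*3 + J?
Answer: 73833/533 ≈ 138.52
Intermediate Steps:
J = 9
j(h, K) = 9 + 3*K (j(h, K) = K*3 + 9 = 3*K + 9 = 9 + 3*K)
a(N) = -6 (a(N) = (9 + 3*(-4)) - 1*3 = (9 - 12) - 3 = -3 - 3 = -6)
(465*3)/2665 + ((-25 - 21)*18)/a(44) = (465*3)/2665 + ((-25 - 21)*18)/(-6) = 1395*(1/2665) - 46*18*(-⅙) = 279/533 - 828*(-⅙) = 279/533 + 138 = 73833/533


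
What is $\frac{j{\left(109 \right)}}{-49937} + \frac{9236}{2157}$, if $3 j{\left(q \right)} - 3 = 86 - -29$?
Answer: $\frac{461133290}{107714109} \approx 4.2811$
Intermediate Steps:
$j{\left(q \right)} = \frac{118}{3}$ ($j{\left(q \right)} = 1 + \frac{86 - -29}{3} = 1 + \frac{86 + 29}{3} = 1 + \frac{1}{3} \cdot 115 = 1 + \frac{115}{3} = \frac{118}{3}$)
$\frac{j{\left(109 \right)}}{-49937} + \frac{9236}{2157} = \frac{118}{3 \left(-49937\right)} + \frac{9236}{2157} = \frac{118}{3} \left(- \frac{1}{49937}\right) + 9236 \cdot \frac{1}{2157} = - \frac{118}{149811} + \frac{9236}{2157} = \frac{461133290}{107714109}$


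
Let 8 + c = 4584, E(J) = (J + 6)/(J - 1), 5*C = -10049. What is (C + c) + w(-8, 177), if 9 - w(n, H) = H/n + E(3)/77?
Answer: 7999581/3080 ≈ 2597.3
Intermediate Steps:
C = -10049/5 (C = (⅕)*(-10049) = -10049/5 ≈ -2009.8)
E(J) = (6 + J)/(-1 + J)
c = 4576 (c = -8 + 4584 = 4576)
w(n, H) = 1377/154 - H/n (w(n, H) = 9 - (H/n + ((6 + 3)/(-1 + 3))/77) = 9 - (H/n + (9/2)*(1/77)) = 9 - (H/n + 9/154) = 9 - (9/154 + H/n) = 9 + (-9/154 - H/n) = 1377/154 - H/n)
(C + c) + w(-8, 177) = (-10049/5 + 4576) + (1377/154 - 1*177/(-8)) = 12831/5 + (1377/154 - 1*177*(-⅛)) = 12831/5 + (1377/154 + 177/8) = 12831/5 + 19137/616 = 7999581/3080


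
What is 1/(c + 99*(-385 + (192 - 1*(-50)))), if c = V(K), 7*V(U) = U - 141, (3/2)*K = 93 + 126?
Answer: -7/99094 ≈ -7.0640e-5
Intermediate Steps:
K = 146 (K = 2*(93 + 126)/3 = (⅔)*219 = 146)
V(U) = -141/7 + U/7 (V(U) = (U - 141)/7 = (-141 + U)/7 = -141/7 + U/7)
c = 5/7 (c = -141/7 + (⅐)*146 = -141/7 + 146/7 = 5/7 ≈ 0.71429)
1/(c + 99*(-385 + (192 - 1*(-50)))) = 1/(5/7 + 99*(-385 + (192 - 1*(-50)))) = 1/(5/7 + 99*(-385 + (192 + 50))) = 1/(5/7 + 99*(-385 + 242)) = 1/(5/7 + 99*(-143)) = 1/(5/7 - 14157) = 1/(-99094/7) = -7/99094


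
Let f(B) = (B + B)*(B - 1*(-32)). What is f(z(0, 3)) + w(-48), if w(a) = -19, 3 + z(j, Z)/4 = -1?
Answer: -531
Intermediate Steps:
z(j, Z) = -16 (z(j, Z) = -12 + 4*(-1) = -12 - 4 = -16)
f(B) = 2*B*(32 + B) (f(B) = (2*B)*(B + 32) = (2*B)*(32 + B) = 2*B*(32 + B))
f(z(0, 3)) + w(-48) = 2*(-16)*(32 - 16) - 19 = 2*(-16)*16 - 19 = -512 - 19 = -531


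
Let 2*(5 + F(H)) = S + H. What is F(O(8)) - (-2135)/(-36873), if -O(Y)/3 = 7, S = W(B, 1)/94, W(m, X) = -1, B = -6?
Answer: -107886175/6932124 ≈ -15.563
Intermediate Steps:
S = -1/94 ≈ -0.010638
O(Y) = -21 (O(Y) = -3*7 = -21)
F(H) = -941/188 + H/2 (F(H) = -5 + (-1/94 + H)/2 = -5 + (-1/188 + H/2) = -941/188 + H/2)
F(O(8)) - (-2135)/(-36873) = (-941/188 + (½)*(-21)) - (-2135)/(-36873) = (-941/188 - 21/2) - (-2135)*(-1)/36873 = -2915/188 - 1*2135/36873 = -2915/188 - 2135/36873 = -107886175/6932124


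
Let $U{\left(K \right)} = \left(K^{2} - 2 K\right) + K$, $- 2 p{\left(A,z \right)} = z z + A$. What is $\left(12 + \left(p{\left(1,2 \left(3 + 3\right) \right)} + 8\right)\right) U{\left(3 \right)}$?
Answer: $-315$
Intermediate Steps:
$p{\left(A,z \right)} = - \frac{A}{2} - \frac{z^{2}}{2}$ ($p{\left(A,z \right)} = - \frac{z z + A}{2} = - \frac{z^{2} + A}{2} = - \frac{A + z^{2}}{2} = - \frac{A}{2} - \frac{z^{2}}{2}$)
$U{\left(K \right)} = K^{2} - K$
$\left(12 + \left(p{\left(1,2 \left(3 + 3\right) \right)} + 8\right)\right) U{\left(3 \right)} = \left(12 + \left(\left(\left(- \frac{1}{2}\right) 1 - \frac{\left(2 \left(3 + 3\right)\right)^{2}}{2}\right) + 8\right)\right) 3 \left(-1 + 3\right) = \left(12 + \left(\left(- \frac{1}{2} - \frac{\left(2 \cdot 6\right)^{2}}{2}\right) + 8\right)\right) 3 \cdot 2 = \left(12 + \left(\left(- \frac{1}{2} - \frac{12^{2}}{2}\right) + 8\right)\right) 6 = \left(12 + \left(\left(- \frac{1}{2} - 72\right) + 8\right)\right) 6 = \left(12 + \left(- \frac{145}{2} + 8\right)\right) 6 = \left(12 - \frac{129}{2}\right) 6 = \left(- \frac{105}{2}\right) 6 = -315$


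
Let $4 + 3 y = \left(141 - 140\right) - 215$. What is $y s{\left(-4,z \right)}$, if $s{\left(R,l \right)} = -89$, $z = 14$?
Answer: $\frac{19402}{3} \approx 6467.3$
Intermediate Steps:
$y = - \frac{218}{3}$ ($y = - \frac{4}{3} + \frac{\left(141 - 140\right) - 215}{3} = - \frac{4}{3} + \frac{1 - 215}{3} = - \frac{4}{3} + \frac{1}{3} \left(-214\right) = - \frac{4}{3} - \frac{214}{3} = - \frac{218}{3} \approx -72.667$)
$y s{\left(-4,z \right)} = \left(- \frac{218}{3}\right) \left(-89\right) = \frac{19402}{3}$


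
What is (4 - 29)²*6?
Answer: 3750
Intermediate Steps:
(4 - 29)²*6 = (-25)²*6 = 625*6 = 3750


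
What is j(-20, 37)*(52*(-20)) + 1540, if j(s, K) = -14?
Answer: 16100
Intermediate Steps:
j(-20, 37)*(52*(-20)) + 1540 = -728*(-20) + 1540 = -14*(-1040) + 1540 = 14560 + 1540 = 16100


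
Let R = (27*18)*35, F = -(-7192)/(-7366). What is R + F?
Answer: 2160146/127 ≈ 17009.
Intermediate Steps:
F = -124/127 (F = -(-7192)*(-1)/7366 = -1*124/127 = -124/127 ≈ -0.97638)
R = 17010 (R = 486*35 = 17010)
R + F = 17010 - 124/127 = 2160146/127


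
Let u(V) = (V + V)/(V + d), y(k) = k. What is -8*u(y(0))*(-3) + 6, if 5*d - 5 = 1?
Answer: 6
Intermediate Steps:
d = 6/5 (d = 1 + (⅕)*1 = 1 + ⅕ = 6/5 ≈ 1.2000)
u(V) = 2*V/(6/5 + V) (u(V) = (V + V)/(V + 6/5) = (2*V)/(6/5 + V) = 2*V/(6/5 + V))
-8*u(y(0))*(-3) + 6 = -8*10*0/(6 + 5*0)*(-3) + 6 = -8*10*0/(6 + 0)*(-3) + 6 = -8*10*0/6*(-3) + 6 = -8*10*0*(⅙)*(-3) + 6 = -0*(-3) + 6 = -8*0 + 6 = 0 + 6 = 6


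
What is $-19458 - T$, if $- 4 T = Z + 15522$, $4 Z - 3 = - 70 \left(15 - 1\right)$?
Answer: $- \frac{250217}{16} \approx -15639.0$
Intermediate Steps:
$Z = - \frac{977}{4}$ ($Z = \frac{3}{4} + \frac{\left(-70\right) \left(15 - 1\right)}{4} = \frac{3}{4} + \frac{\left(-70\right) 14}{4} = \frac{3}{4} + \frac{1}{4} \left(-980\right) = \frac{3}{4} - 245 = - \frac{977}{4} \approx -244.25$)
$T = - \frac{61111}{16}$ ($T = - \frac{- \frac{977}{4} + 15522}{4} = \left(- \frac{1}{4}\right) \frac{61111}{4} = - \frac{61111}{16} \approx -3819.4$)
$-19458 - T = -19458 - - \frac{61111}{16} = -19458 + \frac{61111}{16} = - \frac{250217}{16}$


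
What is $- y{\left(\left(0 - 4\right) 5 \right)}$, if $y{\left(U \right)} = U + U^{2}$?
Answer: $-380$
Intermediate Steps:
$- y{\left(\left(0 - 4\right) 5 \right)} = - \left(0 - 4\right) 5 \left(1 + \left(0 - 4\right) 5\right) = - \left(-4\right) 5 \left(1 - 20\right) = - \left(-20\right) \left(1 - 20\right) = - \left(-20\right) \left(-19\right) = \left(-1\right) 380 = -380$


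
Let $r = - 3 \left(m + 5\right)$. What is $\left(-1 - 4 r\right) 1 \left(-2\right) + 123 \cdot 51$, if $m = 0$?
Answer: $6155$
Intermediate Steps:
$r = -15$ ($r = - 3 \left(0 + 5\right) = \left(-3\right) 5 = -15$)
$\left(-1 - 4 r\right) 1 \left(-2\right) + 123 \cdot 51 = \left(-1 - -60\right) 1 \left(-2\right) + 123 \cdot 51 = \left(-1 + 60\right) 1 \left(-2\right) + 6273 = 59 \cdot 1 \left(-2\right) + 6273 = 59 \left(-2\right) + 6273 = -118 + 6273 = 6155$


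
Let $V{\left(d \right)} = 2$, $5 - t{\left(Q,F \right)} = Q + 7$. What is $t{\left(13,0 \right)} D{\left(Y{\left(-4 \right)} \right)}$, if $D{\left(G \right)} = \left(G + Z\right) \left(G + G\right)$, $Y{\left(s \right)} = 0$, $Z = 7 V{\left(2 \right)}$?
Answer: $0$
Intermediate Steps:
$t{\left(Q,F \right)} = -2 - Q$ ($t{\left(Q,F \right)} = 5 - \left(Q + 7\right) = 5 - \left(7 + Q\right) = -2 - Q$)
$Z = 14$ ($Z = 7 \cdot 2 = 14$)
$D{\left(G \right)} = 2 G \left(14 + G\right)$ ($D{\left(G \right)} = \left(G + 14\right) \left(G + G\right) = \left(14 + G\right) 2 G = 2 G \left(14 + G\right)$)
$t{\left(13,0 \right)} D{\left(Y{\left(-4 \right)} \right)} = \left(-2 - 13\right) 2 \cdot 0 \left(14 + 0\right) = \left(-2 - 13\right) 2 \cdot 0 \cdot 14 = \left(-15\right) 0 = 0$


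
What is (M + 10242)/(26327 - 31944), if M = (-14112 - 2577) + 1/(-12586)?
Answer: 81141943/70695562 ≈ 1.1478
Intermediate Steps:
M = -210047755/12586 (M = -16689 - 1/12586 = -210047755/12586 ≈ -16689.)
(M + 10242)/(26327 - 31944) = (-210047755/12586 + 10242)/(26327 - 31944) = -81141943/12586/(-5617) = -81141943/12586*(-1/5617) = 81141943/70695562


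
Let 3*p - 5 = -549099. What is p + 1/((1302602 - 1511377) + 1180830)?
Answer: -533749568167/2916165 ≈ -1.8303e+5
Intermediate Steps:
p = -549094/3 (p = 5/3 + (⅓)*(-549099) = 5/3 - 183033 = -549094/3 ≈ -1.8303e+5)
p + 1/((1302602 - 1511377) + 1180830) = -549094/3 + 1/((1302602 - 1511377) + 1180830) = -549094/3 + 1/(-208775 + 1180830) = -549094/3 + 1/972055 = -533749568167/2916165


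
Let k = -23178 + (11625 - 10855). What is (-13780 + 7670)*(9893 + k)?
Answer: 76466650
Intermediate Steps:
k = -22408 (k = -23178 + 770 = -22408)
(-13780 + 7670)*(9893 + k) = (-13780 + 7670)*(9893 - 22408) = -6110*(-12515) = 76466650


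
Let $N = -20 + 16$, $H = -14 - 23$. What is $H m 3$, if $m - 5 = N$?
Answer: $-111$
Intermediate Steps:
$H = -37$ ($H = -14 - 23 = -37$)
$N = -4$
$m = 1$ ($m = 5 - 4 = 1$)
$H m 3 = \left(-37\right) 1 \cdot 3 = \left(-37\right) 3 = -111$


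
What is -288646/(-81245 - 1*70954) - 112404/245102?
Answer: 26819967748/18652139649 ≈ 1.4379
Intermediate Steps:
-288646/(-81245 - 1*70954) - 112404/245102 = -288646/(-81245 - 70954) - 112404*1/245102 = -288646/(-152199) - 56202/122551 = -288646*(-1/152199) - 56202/122551 = 288646/152199 - 56202/122551 = 26819967748/18652139649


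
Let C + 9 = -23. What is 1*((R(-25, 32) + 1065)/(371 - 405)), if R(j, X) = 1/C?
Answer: -34079/1088 ≈ -31.323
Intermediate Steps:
C = -32 (C = -9 - 23 = -32)
R(j, X) = -1/32 (R(j, X) = 1/(-32) = -1/32)
1*((R(-25, 32) + 1065)/(371 - 405)) = 1*((-1/32 + 1065)/(371 - 405)) = 1*((34079/32)/(-34)) = 1*((34079/32)*(-1/34)) = 1*(-34079/1088) = -34079/1088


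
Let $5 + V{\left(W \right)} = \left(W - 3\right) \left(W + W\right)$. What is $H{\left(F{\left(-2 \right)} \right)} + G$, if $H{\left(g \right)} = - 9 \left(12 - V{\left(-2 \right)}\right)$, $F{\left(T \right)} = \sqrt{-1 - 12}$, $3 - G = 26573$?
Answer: $-26543$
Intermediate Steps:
$G = -26570$ ($G = 3 - 26573 = -26570$)
$V{\left(W \right)} = -5 + 2 W \left(-3 + W\right)$ ($V{\left(W \right)} = -5 + \left(W - 3\right) \left(W + W\right) = -5 + \left(-3 + W\right) 2 W = -5 + 2 W \left(-3 + W\right)$)
$F{\left(T \right)} = i \sqrt{13}$ ($F{\left(T \right)} = \sqrt{-1 - 12} = \sqrt{-13} = i \sqrt{13}$)
$H{\left(g \right)} = 27$ ($H{\left(g \right)} = - 9 \left(12 - \left(-5 - -12 + 2 \left(-2\right)^{2}\right)\right) = - 9 \left(12 - \left(-5 + 12 + 2 \cdot 4\right)\right) = - 9 \left(12 - \left(-5 + 12 + 8\right)\right) = - 9 \left(12 - 15\right) = \left(-9\right) \left(-3\right) = 27$)
$H{\left(F{\left(-2 \right)} \right)} + G = 27 - 26570 = -26543$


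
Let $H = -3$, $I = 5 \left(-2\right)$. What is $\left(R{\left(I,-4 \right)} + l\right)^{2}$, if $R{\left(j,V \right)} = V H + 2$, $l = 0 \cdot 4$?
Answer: $196$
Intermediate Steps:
$I = -10$
$l = 0$
$R{\left(j,V \right)} = 2 - 3 V$ ($R{\left(j,V \right)} = V \left(-3\right) + 2 = - 3 V + 2 = 2 - 3 V$)
$\left(R{\left(I,-4 \right)} + l\right)^{2} = \left(\left(2 - -12\right) + 0\right)^{2} = \left(\left(2 + 12\right) + 0\right)^{2} = \left(14 + 0\right)^{2} = 14^{2} = 196$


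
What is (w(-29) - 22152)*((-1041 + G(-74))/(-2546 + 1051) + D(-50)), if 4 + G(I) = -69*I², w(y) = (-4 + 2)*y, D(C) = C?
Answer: -6719647066/1495 ≈ -4.4947e+6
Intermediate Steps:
w(y) = -2*y
G(I) = -4 - 69*I²
(w(-29) - 22152)*((-1041 + G(-74))/(-2546 + 1051) + D(-50)) = (-2*(-29) - 22152)*((-1041 + (-4 - 69*(-74)²))/(-2546 + 1051) - 50) = (58 - 22152)*((-1041 + (-4 - 69*5476))/(-1495) - 50) = -22094*((-1041 + (-4 - 377844))*(-1/1495) - 50) = -22094*((-1041 - 377848)*(-1/1495) - 50) = -22094*(-378889*(-1/1495) - 50) = -22094*(378889/1495 - 50) = -22094*304139/1495 = -6719647066/1495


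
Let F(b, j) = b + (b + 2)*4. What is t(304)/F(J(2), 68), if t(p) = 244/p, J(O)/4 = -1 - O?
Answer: -61/3952 ≈ -0.015435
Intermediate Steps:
J(O) = -4 - 4*O (J(O) = 4*(-1 - O) = -4 - 4*O)
F(b, j) = 8 + 5*b (F(b, j) = b + (2 + b)*4 = b + (8 + 4*b) = 8 + 5*b)
t(304)/F(J(2), 68) = (244/304)/(8 + 5*(-4 - 4*2)) = (244*(1/304))/(8 + 5*(-4 - 8)) = 61/(76*(8 + 5*(-12))) = 61/(76*(8 - 60)) = (61/76)/(-52) = (61/76)*(-1/52) = -61/3952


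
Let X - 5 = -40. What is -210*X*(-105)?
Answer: -771750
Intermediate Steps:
X = -35 (X = 5 - 40 = -35)
-210*X*(-105) = -210*(-35)*(-105) = 7350*(-105) = -771750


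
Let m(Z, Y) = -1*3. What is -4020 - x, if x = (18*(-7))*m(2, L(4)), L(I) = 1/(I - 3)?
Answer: -4398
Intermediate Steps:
L(I) = 1/(-3 + I)
m(Z, Y) = -3
x = 378 (x = (18*(-7))*(-3) = -126*(-3) = 378)
-4020 - x = -4020 - 1*378 = -4020 - 378 = -4398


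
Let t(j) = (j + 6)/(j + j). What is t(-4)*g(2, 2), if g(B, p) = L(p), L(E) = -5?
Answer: 5/4 ≈ 1.2500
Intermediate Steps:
t(j) = (6 + j)/(2*j) (t(j) = (6 + j)/((2*j)) = (6 + j)*(1/(2*j)) = (6 + j)/(2*j))
g(B, p) = -5
t(-4)*g(2, 2) = ((½)*(6 - 4)/(-4))*(-5) = ((½)*(-¼)*2)*(-5) = -¼*(-5) = 5/4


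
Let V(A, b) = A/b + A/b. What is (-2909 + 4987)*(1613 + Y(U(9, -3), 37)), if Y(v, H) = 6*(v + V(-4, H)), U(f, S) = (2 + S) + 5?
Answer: 125762638/37 ≈ 3.3990e+6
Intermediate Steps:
V(A, b) = 2*A/b
U(f, S) = 7 + S
Y(v, H) = -48/H + 6*v (Y(v, H) = 6*(v + 2*(-4)/H) = 6*(v - 8/H) = -48/H + 6*v)
(-2909 + 4987)*(1613 + Y(U(9, -3), 37)) = (-2909 + 4987)*(1613 + (-48/37 + 6*(7 - 3))) = 2078*(1613 + (-48*1/37 + 6*4)) = 2078*(1613 + (-48/37 + 24)) = 2078*(1613 + 840/37) = 2078*(60521/37) = 125762638/37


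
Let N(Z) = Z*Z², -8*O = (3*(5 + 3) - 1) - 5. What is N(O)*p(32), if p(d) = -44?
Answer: 8019/16 ≈ 501.19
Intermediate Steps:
O = -9/4 (O = -((3*(5 + 3) - 1) - 5)/8 = -((3*8 - 1) - 5)/8 = -((24 - 1) - 5)/8 = -(23 - 5)/8 = -⅛*18 = -9/4 ≈ -2.2500)
N(Z) = Z³
N(O)*p(32) = (-9/4)³*(-44) = -729/64*(-44) = 8019/16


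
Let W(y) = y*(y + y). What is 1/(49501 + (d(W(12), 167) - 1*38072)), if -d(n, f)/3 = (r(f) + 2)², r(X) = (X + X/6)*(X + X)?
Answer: -3/38114328154 ≈ -7.8711e-11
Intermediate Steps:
W(y) = 2*y² (W(y) = y*(2*y) = 2*y²)
r(X) = 7*X²/3 (r(X) = (X + X*(⅙))*(2*X) = (X + X/6)*(2*X) = (7*X/6)*(2*X) = 7*X²/3)
d(n, f) = -3*(2 + 7*f²/3)² (d(n, f) = -3*(7*f²/3 + 2)² = -3*(2 + 7*f²/3)²)
1/(49501 + (d(W(12), 167) - 1*38072)) = 1/(49501 + (-(6 + 7*167²)²/3 - 1*38072)) = 1/(49501 + (-(6 + 7*27889)²/3 - 38072)) = 1/(49501 + (-(6 + 195223)²/3 - 38072)) = 1/(49501 + (-⅓*195229² - 38072)) = 1/(49501 + (-⅓*38114362441 - 38072)) = 1/(49501 + (-38114362441/3 - 38072)) = 1/(49501 - 38114476657/3) = 1/(-38114328154/3) = -3/38114328154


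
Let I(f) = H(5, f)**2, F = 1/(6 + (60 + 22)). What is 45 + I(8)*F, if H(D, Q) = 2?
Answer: 991/22 ≈ 45.045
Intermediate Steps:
F = 1/88 (F = 1/(6 + 82) = 1/88 ≈ 0.011364)
I(f) = 4 (I(f) = 2**2 = 4)
45 + I(8)*F = 45 + 4*(1/88) = 45 + 1/22 = 991/22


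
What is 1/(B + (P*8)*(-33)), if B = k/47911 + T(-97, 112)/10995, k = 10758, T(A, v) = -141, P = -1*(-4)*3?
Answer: -175593815/556244029667 ≈ -0.00031568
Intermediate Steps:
P = 12 (P = 4*3 = 12)
B = 37176253/175593815 (B = 10758/47911 - 141/10995 = 10758*(1/47911) - 141*1/10995 = 10758/47911 - 47/3665 = 37176253/175593815 ≈ 0.21172)
1/(B + (P*8)*(-33)) = 1/(37176253/175593815 + (12*8)*(-33)) = 1/(37176253/175593815 + 96*(-33)) = 1/(37176253/175593815 - 3168) = 1/(-556244029667/175593815) = -175593815/556244029667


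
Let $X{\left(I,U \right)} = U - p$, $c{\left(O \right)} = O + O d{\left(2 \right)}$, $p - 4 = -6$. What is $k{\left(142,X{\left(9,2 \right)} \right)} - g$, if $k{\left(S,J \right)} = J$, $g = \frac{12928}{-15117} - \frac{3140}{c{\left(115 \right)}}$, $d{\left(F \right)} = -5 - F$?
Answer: $\frac{105862}{347691} \approx 0.30447$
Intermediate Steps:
$p = -2$ ($p = 4 - 6 = -2$)
$c{\left(O \right)} = - 6 O$ ($c{\left(O \right)} = O + O \left(-5 - 2\right) = O + O \left(-7\right) = O - 7 O = - 6 O$)
$g = \frac{1284902}{347691}$ ($g = \frac{12928}{-15117} - \frac{3140}{\left(-6\right) 115} = 12928 \left(- \frac{1}{15117}\right) - \frac{3140}{-690} = - \frac{12928}{15117} - - \frac{314}{69} = - \frac{12928}{15117} + \frac{314}{69} = \frac{1284902}{347691} \approx 3.6955$)
$X{\left(I,U \right)} = 2 + U$ ($X{\left(I,U \right)} = U - -2 = U + 2 = 2 + U$)
$k{\left(142,X{\left(9,2 \right)} \right)} - g = \left(2 + 2\right) - \frac{1284902}{347691} = 4 - \frac{1284902}{347691} = \frac{105862}{347691}$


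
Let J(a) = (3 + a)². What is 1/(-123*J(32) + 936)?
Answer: -1/149739 ≈ -6.6783e-6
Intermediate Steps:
1/(-123*J(32) + 936) = 1/(-123*(3 + 32)² + 936) = 1/(-123*35² + 936) = 1/(-123*1225 + 936) = 1/(-150675 + 936) = 1/(-149739) = -1/149739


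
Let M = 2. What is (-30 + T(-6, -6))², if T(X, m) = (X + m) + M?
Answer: 1600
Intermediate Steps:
T(X, m) = 2 + X + m (T(X, m) = (X + m) + 2 = 2 + X + m)
(-30 + T(-6, -6))² = (-30 + (2 - 6 - 6))² = (-30 - 10)² = (-40)² = 1600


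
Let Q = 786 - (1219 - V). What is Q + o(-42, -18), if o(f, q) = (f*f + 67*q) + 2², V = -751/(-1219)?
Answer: 158002/1219 ≈ 129.62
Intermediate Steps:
V = 751/1219 (V = -751*(-1/1219) = 751/1219 ≈ 0.61608)
o(f, q) = 4 + f² + 67*q (o(f, q) = (f² + 67*q) + 4 = 4 + f² + 67*q)
Q = -527076/1219 (Q = 786 - (1219 - 1*751/1219) = 786 - (1219 - 751/1219) = 786 - 1*1485210/1219 = 786 - 1485210/1219 = -527076/1219 ≈ -432.38)
Q + o(-42, -18) = -527076/1219 + (4 + (-42)² + 67*(-18)) = -527076/1219 + (4 + 1764 - 1206) = -527076/1219 + 562 = 158002/1219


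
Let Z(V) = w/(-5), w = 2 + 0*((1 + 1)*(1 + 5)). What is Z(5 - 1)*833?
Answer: -1666/5 ≈ -333.20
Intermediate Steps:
w = 2 (w = 2 + 0*(2*6) = 2 + 0*12 = 2 + 0 = 2)
Z(V) = -⅖ (Z(V) = 2/(-5) = 2*(-⅕) = -⅖)
Z(5 - 1)*833 = -⅖*833 = -1666/5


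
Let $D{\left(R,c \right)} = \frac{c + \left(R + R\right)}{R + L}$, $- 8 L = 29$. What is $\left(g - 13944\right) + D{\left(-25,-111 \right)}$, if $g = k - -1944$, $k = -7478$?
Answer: $- \frac{4459174}{229} \approx -19472.0$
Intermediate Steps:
$L = - \frac{29}{8}$ ($L = \left(- \frac{1}{8}\right) 29 = - \frac{29}{8} \approx -3.625$)
$D{\left(R,c \right)} = \frac{c + 2 R}{- \frac{29}{8} + R}$ ($D{\left(R,c \right)} = \frac{c + \left(R + R\right)}{R - \frac{29}{8}} = \frac{c + 2 R}{- \frac{29}{8} + R}$)
$g = -5534$ ($g = -7478 - -1944 = -7478 + 1944 = -5534$)
$\left(g - 13944\right) + D{\left(-25,-111 \right)} = \left(-5534 - 13944\right) + \frac{8 \left(-111 + 2 \left(-25\right)\right)}{-29 + 8 \left(-25\right)} = -19478 + \frac{8 \left(-111 - 50\right)}{-29 - 200} = -19478 + 8 \frac{1}{-229} \left(-161\right) = -19478 + 8 \left(- \frac{1}{229}\right) \left(-161\right) = -19478 + \frac{1288}{229} = - \frac{4459174}{229}$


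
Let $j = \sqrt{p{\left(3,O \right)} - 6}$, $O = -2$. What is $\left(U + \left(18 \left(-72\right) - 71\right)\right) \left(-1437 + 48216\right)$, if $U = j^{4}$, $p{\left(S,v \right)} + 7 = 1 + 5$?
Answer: $-61654722$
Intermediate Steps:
$p{\left(S,v \right)} = -1$ ($p{\left(S,v \right)} = -7 + \left(1 + 5\right) = -7 + 6 = -1$)
$j = i \sqrt{7}$ ($j = \sqrt{-1 - 6} = \sqrt{-7} = i \sqrt{7} \approx 2.6458 i$)
$U = 49$ ($U = \left(i \sqrt{7}\right)^{4} = 49$)
$\left(U + \left(18 \left(-72\right) - 71\right)\right) \left(-1437 + 48216\right) = \left(49 + \left(18 \left(-72\right) - 71\right)\right) \left(-1437 + 48216\right) = \left(49 - 1367\right) 46779 = \left(-1318\right) 46779 = -61654722$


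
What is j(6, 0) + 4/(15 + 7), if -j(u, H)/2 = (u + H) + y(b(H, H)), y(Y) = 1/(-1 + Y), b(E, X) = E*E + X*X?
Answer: -108/11 ≈ -9.8182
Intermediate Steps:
b(E, X) = E**2 + X**2
j(u, H) = -2*H - 2*u - 2/(-1 + 2*H**2) (j(u, H) = -2*((u + H) + 1/(-1 + (H**2 + H**2))) = -2*((H + u) + 1/(-1 + 2*H**2)) = -2*(H + u + 1/(-1 + 2*H**2)) = -2*H - 2*u - 2/(-1 + 2*H**2))
j(6, 0) + 4/(15 + 7) = 2*(-1 + (-1 + 2*0**2)*(-1*0 - 1*6))/(-1 + 2*0**2) + 4/(15 + 7) = 2*(-1 + (-1 + 2*0)*(0 - 6))/(-1 + 2*0) + 4/22 = 2*(-1 + (-1 + 0)*(-6))/(-1 + 0) + 4*(1/22) = 2*(-1 - 1*(-6))/(-1) + 2/11 = 2*(-1)*(-1 + 6) + 2/11 = 2*(-1)*5 + 2/11 = -10 + 2/11 = -108/11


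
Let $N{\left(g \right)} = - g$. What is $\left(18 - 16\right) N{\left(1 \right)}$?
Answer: $-2$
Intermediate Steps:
$\left(18 - 16\right) N{\left(1 \right)} = \left(18 - 16\right) \left(\left(-1\right) 1\right) = 2 \left(-1\right) = -2$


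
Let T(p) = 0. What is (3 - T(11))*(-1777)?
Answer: -5331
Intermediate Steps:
(3 - T(11))*(-1777) = (3 - 1*0)*(-1777) = (3 + 0)*(-1777) = 3*(-1777) = -5331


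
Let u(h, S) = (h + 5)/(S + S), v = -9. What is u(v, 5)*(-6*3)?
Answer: 36/5 ≈ 7.2000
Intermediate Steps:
u(h, S) = (5 + h)/(2*S) (u(h, S) = (5 + h)/((2*S)) = (5 + h)*(1/(2*S)) = (5 + h)/(2*S))
u(v, 5)*(-6*3) = ((½)*(5 - 9)/5)*(-6*3) = ((½)*(⅕)*(-4))*(-18) = -⅖*(-18) = 36/5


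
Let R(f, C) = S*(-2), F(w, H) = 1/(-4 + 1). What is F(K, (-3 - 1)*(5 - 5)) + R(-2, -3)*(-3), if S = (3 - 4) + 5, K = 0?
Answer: 71/3 ≈ 23.667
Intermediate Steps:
S = 4 (S = -1 + 5 = 4)
F(w, H) = -⅓ (F(w, H) = 1/(-3) = -⅓)
R(f, C) = -8 (R(f, C) = 4*(-2) = -8)
F(K, (-3 - 1)*(5 - 5)) + R(-2, -3)*(-3) = -⅓ - 8*(-3) = -⅓ + 24 = 71/3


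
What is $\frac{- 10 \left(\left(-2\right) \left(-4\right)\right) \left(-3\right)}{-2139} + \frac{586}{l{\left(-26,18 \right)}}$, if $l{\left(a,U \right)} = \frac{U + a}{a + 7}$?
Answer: $\frac{3968951}{2852} \approx 1391.6$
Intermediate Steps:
$l{\left(a,U \right)} = \frac{U + a}{7 + a}$
$\frac{- 10 \left(\left(-2\right) \left(-4\right)\right) \left(-3\right)}{-2139} + \frac{586}{l{\left(-26,18 \right)}} = \frac{- 10 \left(\left(-2\right) \left(-4\right)\right) \left(-3\right)}{-2139} + \frac{586}{\frac{1}{7 - 26} \left(18 - 26\right)} = \left(-10\right) 8 \left(-3\right) \left(- \frac{1}{2139}\right) + \frac{586}{\frac{1}{-19} \left(-8\right)} = \left(-80\right) \left(-3\right) \left(- \frac{1}{2139}\right) + \frac{586}{\left(- \frac{1}{19}\right) \left(-8\right)} = 240 \left(- \frac{1}{2139}\right) + \frac{586}{\frac{8}{19}} = - \frac{80}{713} + 586 \cdot \frac{19}{8} = - \frac{80}{713} + \frac{5567}{4} = \frac{3968951}{2852}$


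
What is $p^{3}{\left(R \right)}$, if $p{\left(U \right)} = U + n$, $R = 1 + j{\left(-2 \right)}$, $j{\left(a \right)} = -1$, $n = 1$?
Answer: $1$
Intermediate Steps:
$R = 0$ ($R = 1 - 1 = 0$)
$p{\left(U \right)} = 1 + U$ ($p{\left(U \right)} = U + 1 = 1 + U$)
$p^{3}{\left(R \right)} = \left(1 + 0\right)^{3} = 1^{3} = 1$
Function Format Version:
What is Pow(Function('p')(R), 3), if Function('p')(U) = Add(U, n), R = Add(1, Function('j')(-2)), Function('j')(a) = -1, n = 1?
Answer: 1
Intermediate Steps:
R = 0 (R = Add(1, -1) = 0)
Function('p')(U) = Add(1, U) (Function('p')(U) = Add(U, 1) = Add(1, U))
Pow(Function('p')(R), 3) = Pow(Add(1, 0), 3) = Pow(1, 3) = 1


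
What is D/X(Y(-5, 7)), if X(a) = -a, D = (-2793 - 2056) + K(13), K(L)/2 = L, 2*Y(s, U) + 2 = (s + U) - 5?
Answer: -9646/5 ≈ -1929.2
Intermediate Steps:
Y(s, U) = -7/2 + U/2 + s/2 (Y(s, U) = -1 + ((s + U) - 5)/2 = -1 + ((U + s) - 5)/2 = -1 + (-5 + U + s)/2 = -1 + (-5/2 + U/2 + s/2) = -7/2 + U/2 + s/2)
K(L) = 2*L
D = -4823 (D = (-2793 - 2056) + 2*13 = -4849 + 26 = -4823)
D/X(Y(-5, 7)) = -4823*(-1/(-7/2 + (½)*7 + (½)*(-5))) = -4823*(-1/(-7/2 + 7/2 - 5/2)) = -4823/((-1*(-5/2))) = -4823/5/2 = -4823*⅖ = -9646/5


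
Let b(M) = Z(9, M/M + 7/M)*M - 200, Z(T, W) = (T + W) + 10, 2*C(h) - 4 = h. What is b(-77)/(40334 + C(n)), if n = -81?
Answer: -3466/80591 ≈ -0.043007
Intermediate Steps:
C(h) = 2 + h/2
Z(T, W) = 10 + T + W
b(M) = -200 + M*(20 + 7/M) (b(M) = (10 + 9 + (M/M + 7/M))*M - 200 = (10 + 9 + (1 + 7/M))*M - 200 = (20 + 7/M)*M - 200 = M*(20 + 7/M) - 200 = -200 + M*(20 + 7/M))
b(-77)/(40334 + C(n)) = (-193 + 20*(-77))/(40334 + (2 + (½)*(-81))) = (-193 - 1540)/(40334 + (2 - 81/2)) = -1733/(40334 - 77/2) = -1733/80591/2 = -1733*2/80591 = -3466/80591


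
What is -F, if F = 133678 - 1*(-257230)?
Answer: -390908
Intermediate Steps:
F = 390908 (F = 133678 + 257230 = 390908)
-F = -1*390908 = -390908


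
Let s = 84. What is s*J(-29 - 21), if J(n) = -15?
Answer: -1260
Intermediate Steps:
s*J(-29 - 21) = 84*(-15) = -1260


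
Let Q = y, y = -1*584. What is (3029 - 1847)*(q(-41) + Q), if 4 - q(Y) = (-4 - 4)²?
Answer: -761208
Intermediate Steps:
y = -584
Q = -584
q(Y) = -60 (q(Y) = 4 - (-4 - 4)² = 4 - 1*(-8)² = 4 - 1*64 = 4 - 64 = -60)
(3029 - 1847)*(q(-41) + Q) = (3029 - 1847)*(-60 - 584) = 1182*(-644) = -761208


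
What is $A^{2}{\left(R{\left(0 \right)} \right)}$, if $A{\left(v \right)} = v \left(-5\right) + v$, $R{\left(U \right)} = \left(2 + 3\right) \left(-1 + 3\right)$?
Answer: $1600$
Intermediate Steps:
$R{\left(U \right)} = 10$ ($R{\left(U \right)} = 5 \cdot 2 = 10$)
$A{\left(v \right)} = - 4 v$ ($A{\left(v \right)} = - 5 v + v = - 4 v$)
$A^{2}{\left(R{\left(0 \right)} \right)} = \left(\left(-4\right) 10\right)^{2} = \left(-40\right)^{2} = 1600$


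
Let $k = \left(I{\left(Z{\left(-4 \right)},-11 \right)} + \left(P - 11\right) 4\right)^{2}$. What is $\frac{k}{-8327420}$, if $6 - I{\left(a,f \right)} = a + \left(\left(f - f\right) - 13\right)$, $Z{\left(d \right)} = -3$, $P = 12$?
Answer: $- \frac{169}{2081855} \approx -8.1178 \cdot 10^{-5}$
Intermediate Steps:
$I{\left(a,f \right)} = 19 - a$ ($I{\left(a,f \right)} = 6 - \left(a + \left(\left(f - f\right) - 13\right)\right) = 6 - \left(a + \left(0 - 13\right)\right) = 6 - \left(a - 13\right) = 6 - \left(-13 + a\right) = 19 - a$)
$k = 676$ ($k = \left(\left(19 - -3\right) + \left(12 - 11\right) 4\right)^{2} = \left(\left(19 + 3\right) + 1 \cdot 4\right)^{2} = \left(22 + 4\right)^{2} = 26^{2} = 676$)
$\frac{k}{-8327420} = \frac{676}{-8327420} = 676 \left(- \frac{1}{8327420}\right) = - \frac{169}{2081855}$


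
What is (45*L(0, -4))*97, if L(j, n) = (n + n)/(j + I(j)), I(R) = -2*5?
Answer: 3492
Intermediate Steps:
I(R) = -10
L(j, n) = 2*n/(-10 + j) (L(j, n) = (n + n)/(j - 10) = (2*n)/(-10 + j) = 2*n/(-10 + j))
(45*L(0, -4))*97 = (45*(2*(-4)/(-10 + 0)))*97 = (45*(2*(-4)/(-10)))*97 = (45*(2*(-4)*(-⅒)))*97 = (45*(⅘))*97 = 36*97 = 3492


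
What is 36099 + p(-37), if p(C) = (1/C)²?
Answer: 49419532/1369 ≈ 36099.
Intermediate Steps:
p(C) = C⁻²
36099 + p(-37) = 36099 + (-37)⁻² = 36099 + 1/1369 = 49419532/1369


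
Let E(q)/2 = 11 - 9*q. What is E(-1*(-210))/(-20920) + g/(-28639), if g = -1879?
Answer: 73467021/299563940 ≈ 0.24525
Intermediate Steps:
E(q) = 22 - 18*q (E(q) = 2*(11 - 9*q) = 22 - 18*q)
E(-1*(-210))/(-20920) + g/(-28639) = (22 - (-18)*(-210))/(-20920) - 1879/(-28639) = (22 - 18*210)*(-1/20920) - 1879*(-1/28639) = (22 - 3780)*(-1/20920) + 1879/28639 = -3758*(-1/20920) + 1879/28639 = 1879/10460 + 1879/28639 = 73467021/299563940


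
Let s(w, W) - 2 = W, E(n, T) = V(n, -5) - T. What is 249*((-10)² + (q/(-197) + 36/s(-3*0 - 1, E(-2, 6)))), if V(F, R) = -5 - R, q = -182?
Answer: 4509141/197 ≈ 22889.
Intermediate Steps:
E(n, T) = -T (E(n, T) = (-5 - 1*(-5)) - T = (-5 + 5) - T = 0 - T = -T)
s(w, W) = 2 + W
249*((-10)² + (q/(-197) + 36/s(-3*0 - 1, E(-2, 6)))) = 249*((-10)² + (-182/(-197) + 36/(2 - 1*6))) = 249*(100 + (-182*(-1/197) + 36/(2 - 6))) = 249*(100 + (182/197 + 36/(-4))) = 249*(100 + (182/197 + 36*(-¼))) = 249*(100 + (182/197 - 9)) = 249*(100 - 1591/197) = 249*(18109/197) = 4509141/197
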